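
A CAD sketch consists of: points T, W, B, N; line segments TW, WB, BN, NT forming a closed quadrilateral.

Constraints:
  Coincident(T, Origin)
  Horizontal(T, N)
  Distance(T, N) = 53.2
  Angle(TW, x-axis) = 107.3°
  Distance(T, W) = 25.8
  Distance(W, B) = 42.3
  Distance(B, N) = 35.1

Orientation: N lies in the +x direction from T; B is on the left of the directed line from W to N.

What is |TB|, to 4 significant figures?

45.33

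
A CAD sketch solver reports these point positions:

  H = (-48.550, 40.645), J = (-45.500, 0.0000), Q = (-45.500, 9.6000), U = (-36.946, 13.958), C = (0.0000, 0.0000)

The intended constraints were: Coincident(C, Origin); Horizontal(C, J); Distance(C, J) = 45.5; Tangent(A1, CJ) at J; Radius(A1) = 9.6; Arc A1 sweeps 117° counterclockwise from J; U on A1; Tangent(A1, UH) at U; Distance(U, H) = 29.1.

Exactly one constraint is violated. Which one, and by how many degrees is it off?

Tangent(A1, UH) at U — off by 3.50°.

C = (0.00, 0.00) ✓; C.y = 0.00, J.y = 0.00 ✓; |CJ| = 45.50 ✓; ∠(QJ, JC) = 90.00° ✓; |QJ| = 9.600 ✓; bearing(Q→U) − bearing(Q→J) = 117.0° ✓; |QU| = 9.600 ✓; ∠(QU, UH) = 93.50° ✗; |UH| = 29.10 ✓.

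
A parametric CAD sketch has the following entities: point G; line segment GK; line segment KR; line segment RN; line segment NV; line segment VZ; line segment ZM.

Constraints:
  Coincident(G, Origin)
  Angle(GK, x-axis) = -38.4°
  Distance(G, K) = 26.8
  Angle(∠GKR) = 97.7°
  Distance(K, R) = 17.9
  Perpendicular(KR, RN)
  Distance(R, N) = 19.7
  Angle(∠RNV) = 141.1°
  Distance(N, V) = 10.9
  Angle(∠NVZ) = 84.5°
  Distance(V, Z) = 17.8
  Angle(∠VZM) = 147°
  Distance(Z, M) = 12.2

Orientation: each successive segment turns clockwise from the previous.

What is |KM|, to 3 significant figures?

5.77

G is at the origin; GK runs at -38.4° with length 26.8, so K = (21.0, -16.6). ∠GKR = 97.7° gives KR at -121° from the x-axis; with |KR| = 17.9, R = (11.9, -32.0). KR ⟂ RN, so RN runs at 149°; with |RN| = 19.7, N = (-5.07, -22.0). ∠RNV = 141.1° gives NV at 110° from the x-axis; with |NV| = 10.9, V = (-8.87, -11.8). ∠NVZ = 84.5° gives VZ at 14.9° from the x-axis; with |VZ| = 17.8, Z = (8.33, -7.19). ∠VZM = 147.0° gives ZM at -18.1° from the x-axis; with |ZM| = 12.2, M = (19.9, -11.0). Then |KM| = |M − K| = 5.77.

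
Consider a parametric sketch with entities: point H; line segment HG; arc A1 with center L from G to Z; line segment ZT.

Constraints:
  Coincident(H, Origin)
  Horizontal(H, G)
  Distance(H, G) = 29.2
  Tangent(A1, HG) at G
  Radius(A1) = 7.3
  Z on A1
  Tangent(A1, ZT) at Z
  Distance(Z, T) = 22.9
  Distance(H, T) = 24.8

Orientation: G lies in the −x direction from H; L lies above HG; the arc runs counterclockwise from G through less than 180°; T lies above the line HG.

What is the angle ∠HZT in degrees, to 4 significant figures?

64.88°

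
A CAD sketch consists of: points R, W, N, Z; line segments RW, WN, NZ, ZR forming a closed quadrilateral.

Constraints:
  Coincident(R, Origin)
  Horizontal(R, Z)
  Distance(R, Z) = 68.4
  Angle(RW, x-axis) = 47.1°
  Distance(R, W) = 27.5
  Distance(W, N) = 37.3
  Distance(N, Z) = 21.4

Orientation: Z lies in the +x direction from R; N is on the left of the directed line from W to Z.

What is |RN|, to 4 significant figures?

58.56

Checks: |WN| = 37.30 ✓; |NZ| = 21.40 ✓.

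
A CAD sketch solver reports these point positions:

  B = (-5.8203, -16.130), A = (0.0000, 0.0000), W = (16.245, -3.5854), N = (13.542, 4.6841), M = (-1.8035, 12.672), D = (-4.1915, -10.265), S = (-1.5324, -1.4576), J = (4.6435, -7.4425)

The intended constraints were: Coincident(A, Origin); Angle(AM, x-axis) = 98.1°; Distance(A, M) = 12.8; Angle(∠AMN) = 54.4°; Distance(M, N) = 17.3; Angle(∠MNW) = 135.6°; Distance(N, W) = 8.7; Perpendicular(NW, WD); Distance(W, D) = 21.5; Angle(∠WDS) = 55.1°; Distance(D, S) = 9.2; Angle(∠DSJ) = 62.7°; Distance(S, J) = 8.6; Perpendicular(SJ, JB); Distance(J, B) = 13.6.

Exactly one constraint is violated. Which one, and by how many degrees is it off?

Perpendicular(SJ, JB) — off by 6.20°.

A = (0.00, 0.00) ✓; AM at 98.10° ✓; |AM| = 12.80 ✓; ∠AMN = 54.40° ✓; |MN| = 17.30 ✓; ∠MNW = 135.6° ✓; |NW| = 8.700 ✓; ∠(NW, WD) = 90.00° ✓; |WD| = 21.50 ✓; ∠WDS = 55.10° ✓; |DS| = 9.200 ✓; ∠DSJ = 62.70° ✓; |SJ| = 8.600 ✓; ∠(SJ, JB) = 96.20° ✗; |JB| = 13.60 ✓.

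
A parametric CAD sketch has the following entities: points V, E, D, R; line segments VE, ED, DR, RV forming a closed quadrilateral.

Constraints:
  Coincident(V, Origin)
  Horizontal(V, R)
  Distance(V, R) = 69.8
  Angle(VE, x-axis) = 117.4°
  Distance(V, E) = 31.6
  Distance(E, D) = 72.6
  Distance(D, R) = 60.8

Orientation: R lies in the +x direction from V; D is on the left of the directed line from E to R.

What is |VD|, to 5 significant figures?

77.631

V is at the origin; V and R share the same y with |VR| = 69.8 and R in +x, so R = (69.8, 0). VE runs at 117.4° with |VE| = 31.6, so E = (-14.542, 28.055). D is determined by |ED| = 72.6 and |DR| = 60.8 together: it lies at the intersection of circle(E, 72.6) and circle(R, 60.8). With |ER| = 88.886, the foot of the radical line on ER is 53.298 from E and the perpendicular offset is √(72.6² − 53.298²) = 49.296. Taking the left-of-ER solution: D = (51.590, 58.009).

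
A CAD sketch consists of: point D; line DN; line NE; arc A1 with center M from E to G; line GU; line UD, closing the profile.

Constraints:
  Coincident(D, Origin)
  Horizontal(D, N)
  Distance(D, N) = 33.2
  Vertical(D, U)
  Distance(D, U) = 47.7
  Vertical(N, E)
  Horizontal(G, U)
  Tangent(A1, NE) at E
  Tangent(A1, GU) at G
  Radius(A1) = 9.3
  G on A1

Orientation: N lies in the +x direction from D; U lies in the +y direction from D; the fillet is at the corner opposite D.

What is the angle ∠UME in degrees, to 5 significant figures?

158.74°

D is at the origin; D and N share the same y with |DN| = 33.2 and N on the +x side, so N = (33.200, 0.0000). DU is vertical with |DU| = 47.7 and U on the +y side, so U = (0.0000, 47.700). The virtual corner opposite D is at (33.200, 47.700). Tangency of A1 to NE means the radius ME is perpendicular to NE and since A1 is tangent to GU there, MG ⟂ GU, with radius 9.3, so the center M sits 9.3 in from both sides at M = (23.900, 38.400). That places the tangent points at E = (33.200, 38.400) on NE and G = (23.900, 47.700) on GU. Then cos ∠UME = MU·ME / (|MU||ME|), giving 158.74°.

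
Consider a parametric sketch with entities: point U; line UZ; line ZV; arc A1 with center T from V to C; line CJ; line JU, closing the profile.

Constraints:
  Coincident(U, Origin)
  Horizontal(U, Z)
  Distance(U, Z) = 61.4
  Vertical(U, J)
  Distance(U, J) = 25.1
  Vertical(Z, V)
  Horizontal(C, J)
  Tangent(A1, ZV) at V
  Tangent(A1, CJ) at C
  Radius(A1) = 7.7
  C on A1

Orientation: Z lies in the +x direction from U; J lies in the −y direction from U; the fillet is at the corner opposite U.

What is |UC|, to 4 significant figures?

59.28

U is at the origin; U and Z share the same y with |UZ| = 61.4 and Z on the +x side, so Z = (61.40, 0.000). U and J share the same x with |UJ| = 25.1 and J on the −y side, so J = (0.000, -25.10). The virtual corner opposite U is at (61.40, -25.10). Since A1 is tangent to ZV there, TV ⟂ ZV and since A1 is tangent to CJ there, TC ⟂ CJ, with radius 7.7, so the center T sits 7.7 in from both sides at T = (53.70, -17.40). That places the tangent points at V = (61.40, -17.40) on ZV and C = (53.70, -25.10) on CJ. Then |UC| = |C − U| = 59.28.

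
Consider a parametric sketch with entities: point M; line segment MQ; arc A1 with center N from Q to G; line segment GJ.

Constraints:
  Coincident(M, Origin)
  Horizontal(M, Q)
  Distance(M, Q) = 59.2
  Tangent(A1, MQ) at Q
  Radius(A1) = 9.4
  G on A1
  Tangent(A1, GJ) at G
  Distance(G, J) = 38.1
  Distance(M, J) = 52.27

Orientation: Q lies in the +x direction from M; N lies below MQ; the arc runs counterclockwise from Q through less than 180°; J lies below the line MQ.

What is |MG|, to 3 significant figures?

51.0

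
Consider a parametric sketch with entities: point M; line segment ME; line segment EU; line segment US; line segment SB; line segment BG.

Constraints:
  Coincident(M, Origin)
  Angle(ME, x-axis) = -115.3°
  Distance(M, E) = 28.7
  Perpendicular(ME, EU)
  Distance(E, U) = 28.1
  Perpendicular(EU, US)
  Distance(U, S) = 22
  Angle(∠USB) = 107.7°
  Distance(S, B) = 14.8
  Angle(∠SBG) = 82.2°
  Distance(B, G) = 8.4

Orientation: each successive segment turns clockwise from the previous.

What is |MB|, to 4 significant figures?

14.17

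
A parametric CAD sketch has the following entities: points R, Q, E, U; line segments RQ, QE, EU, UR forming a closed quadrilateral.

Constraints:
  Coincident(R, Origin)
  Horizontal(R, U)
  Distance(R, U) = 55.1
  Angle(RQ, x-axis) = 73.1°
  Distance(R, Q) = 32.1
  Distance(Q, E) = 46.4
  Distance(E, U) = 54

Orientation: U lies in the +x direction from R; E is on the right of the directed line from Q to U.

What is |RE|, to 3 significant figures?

15.6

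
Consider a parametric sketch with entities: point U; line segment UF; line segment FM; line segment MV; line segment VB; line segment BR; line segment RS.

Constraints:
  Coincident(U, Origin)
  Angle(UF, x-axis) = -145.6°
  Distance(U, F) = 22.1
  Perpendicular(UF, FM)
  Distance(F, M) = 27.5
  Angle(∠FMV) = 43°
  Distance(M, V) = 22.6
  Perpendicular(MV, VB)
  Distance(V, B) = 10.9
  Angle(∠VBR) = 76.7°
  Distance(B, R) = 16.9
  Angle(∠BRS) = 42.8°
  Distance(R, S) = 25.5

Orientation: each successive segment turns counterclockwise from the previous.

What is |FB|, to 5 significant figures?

8.2395

U is at the origin; UF runs at -145.6° with length 22.1, so F = (-18.235, -12.486). UF is perpendicular to FM, so FM runs at -55.600°; with |FM| = 27.5, M = (-2.6984, -35.176). ∠FMV = 43.0° gives MV at 81.400° from the x-axis; with |MV| = 22.6, V = (0.68108, -12.830). The perpendicularity gives VB at right angles to MV, so VB runs at 171.40°; with |VB| = 10.9, B = (-10.096, -11.201). Then |FB| = |B − F| = 8.2395.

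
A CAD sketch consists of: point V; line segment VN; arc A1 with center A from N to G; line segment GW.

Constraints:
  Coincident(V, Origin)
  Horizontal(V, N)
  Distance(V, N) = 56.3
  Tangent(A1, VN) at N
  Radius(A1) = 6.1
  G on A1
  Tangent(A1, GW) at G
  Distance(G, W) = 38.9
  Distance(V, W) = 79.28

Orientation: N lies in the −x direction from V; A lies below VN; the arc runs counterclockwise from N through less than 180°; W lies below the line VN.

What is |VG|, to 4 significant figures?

62.63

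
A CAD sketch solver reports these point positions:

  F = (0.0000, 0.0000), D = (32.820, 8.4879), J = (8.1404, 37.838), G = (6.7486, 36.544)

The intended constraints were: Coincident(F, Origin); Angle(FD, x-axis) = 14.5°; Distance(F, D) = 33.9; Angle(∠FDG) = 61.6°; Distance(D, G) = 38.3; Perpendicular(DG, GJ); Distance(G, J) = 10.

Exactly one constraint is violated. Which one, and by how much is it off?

Distance(G, J) = 10 — off by 8.10.

F = (0.00, 0.00) ✓; FD at 14.50° ✓; |FD| = 33.90 ✓; ∠FDG = 61.60° ✓; |DG| = 38.30 ✓; ∠(DG, GJ) = 89.99° ✓; |GJ| = 1.900 ✗.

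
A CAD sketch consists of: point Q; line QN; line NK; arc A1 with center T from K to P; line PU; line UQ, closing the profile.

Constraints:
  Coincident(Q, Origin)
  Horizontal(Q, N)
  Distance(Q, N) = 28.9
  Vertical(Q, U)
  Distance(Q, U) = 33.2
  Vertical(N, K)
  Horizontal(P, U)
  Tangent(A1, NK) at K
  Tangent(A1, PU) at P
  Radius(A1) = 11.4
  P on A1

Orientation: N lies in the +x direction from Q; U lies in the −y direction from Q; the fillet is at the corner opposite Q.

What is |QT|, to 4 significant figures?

27.96

Q is at the origin; Q and N share the same y with |QN| = 28.9 and N on the +x side, so N = (28.90, 0.000). Q and U share the same x with |QU| = 33.2 and U on the −y side, so U = (0.000, -33.20). The virtual corner opposite Q is at (28.90, -33.20). Since A1 is tangent to NK there, TK ⟂ NK and the tangent condition forces TP to be normal to PU, with radius 11.4, so the center T sits 11.4 in from both sides at T = (17.50, -21.80). Then |QT| = |T − Q| = 27.96.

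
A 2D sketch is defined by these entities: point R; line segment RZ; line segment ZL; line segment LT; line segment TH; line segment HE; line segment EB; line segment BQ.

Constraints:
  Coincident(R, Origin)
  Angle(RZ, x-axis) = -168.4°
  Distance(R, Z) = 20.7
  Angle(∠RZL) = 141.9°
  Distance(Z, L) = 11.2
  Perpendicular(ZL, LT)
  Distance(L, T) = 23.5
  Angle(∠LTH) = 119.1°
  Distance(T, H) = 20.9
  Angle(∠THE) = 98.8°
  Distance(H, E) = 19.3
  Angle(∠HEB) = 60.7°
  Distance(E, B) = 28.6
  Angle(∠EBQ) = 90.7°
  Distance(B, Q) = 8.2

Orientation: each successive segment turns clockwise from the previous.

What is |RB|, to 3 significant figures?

25.7

R is at the origin; RZ runs at -168.4° with length 20.7, so Z = (-20.3, -4.16). ∠RZL = 141.9° gives ZL at 154° from the x-axis; with |ZL| = 11.2, L = (-30.3, 0.835). The perpendicularity gives LT at right angles to ZL, so LT runs at 63.5°; with |LT| = 23.5, T = (-19.8, 21.9). ∠LTH = 119.1° gives TH at 2.60° from the x-axis; with |TH| = 20.9, H = (1.06, 22.8). ∠THE = 98.8° gives HE at -78.6° from the x-axis; with |HE| = 19.3, E = (4.88, 3.89). ∠HEB = 60.7° gives EB at 162° from the x-axis; with |EB| = 28.6, B = (-22.3, 12.7). Then |RB| = |B − R| = 25.7.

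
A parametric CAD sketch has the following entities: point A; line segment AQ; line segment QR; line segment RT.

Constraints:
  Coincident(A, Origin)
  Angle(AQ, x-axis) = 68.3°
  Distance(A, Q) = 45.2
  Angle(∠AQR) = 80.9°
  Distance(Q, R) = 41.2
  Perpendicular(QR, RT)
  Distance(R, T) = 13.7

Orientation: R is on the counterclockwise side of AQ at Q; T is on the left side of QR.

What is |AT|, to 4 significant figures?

46.00

∠AQR = 80.9°, so QR runs at 68.3° + (180° − 80.9°) = 167.4° from the x-axis; with |QR| = 41.2, R = Q + 41.2·(cos 167.4°, sin 167.4°) = (-23.50, 50.98). The perpendicularity gives RT at right angles to QR; with |RT| = 13.7 on the left of QR, T = R + 13.7·(-0.2181, -0.9759) = (-26.48, 37.61). Then |AT| = |T − A| = 46.00.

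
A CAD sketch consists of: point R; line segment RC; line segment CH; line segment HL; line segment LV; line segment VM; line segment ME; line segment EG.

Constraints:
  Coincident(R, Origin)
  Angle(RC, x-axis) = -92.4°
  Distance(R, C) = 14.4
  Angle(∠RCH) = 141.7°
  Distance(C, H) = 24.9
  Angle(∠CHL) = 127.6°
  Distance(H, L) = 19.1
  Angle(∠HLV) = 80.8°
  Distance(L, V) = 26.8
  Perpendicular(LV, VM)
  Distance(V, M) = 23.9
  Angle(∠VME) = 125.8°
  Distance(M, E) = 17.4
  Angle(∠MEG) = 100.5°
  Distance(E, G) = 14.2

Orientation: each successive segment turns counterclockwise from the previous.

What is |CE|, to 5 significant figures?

12.727

R is at the origin; RC runs at -92.4° with length 14.4, so C = (-0.60301, -14.387). ∠RCH = 141.7° gives CH at -54.100° from the x-axis; with |CH| = 24.9, H = (13.998, -34.557). ∠CHL = 127.6° gives HL at -1.7000° from the x-axis; with |HL| = 19.1, L = (33.089, -35.124). ∠HLV = 80.8° gives LV at 97.500° from the x-axis; with |LV| = 26.8, V = (29.591, -8.5533). The perpendicularity gives VM at right angles to LV, so VM runs at -172.50°; with |VM| = 23.9, M = (5.8956, -11.673). ∠VME = 125.8° gives ME at -118.30° from the x-axis; with |ME| = 17.4, E = (-2.3535, -26.993). Then |CE| = |E − C| = 12.727.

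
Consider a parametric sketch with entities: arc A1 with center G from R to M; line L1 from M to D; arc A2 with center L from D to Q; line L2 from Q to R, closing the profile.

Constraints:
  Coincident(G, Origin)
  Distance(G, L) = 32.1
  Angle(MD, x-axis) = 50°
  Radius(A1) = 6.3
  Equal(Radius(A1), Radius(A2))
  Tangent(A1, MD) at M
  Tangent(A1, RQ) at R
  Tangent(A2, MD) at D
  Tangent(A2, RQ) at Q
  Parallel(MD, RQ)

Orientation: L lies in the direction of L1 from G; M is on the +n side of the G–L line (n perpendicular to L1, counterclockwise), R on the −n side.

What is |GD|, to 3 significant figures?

32.7

The slot axis is L1's direction at 50.0°, so u = (cos 50.0°, sin 50.0°) = (0.643, 0.766) and n = (−sin 50.0°, cos 50.0°) = (-0.766, 0.643). G is at the origin and L lies 32.1 along u from G, so L = 32.1·u = (20.6, 24.6). Tangency of A1 to both parallel lines with radius 6.3 puts M and R at G ± 6.3·n: M = (-4.83, 4.05), R = (4.83, -4.05). Equal radii place D and Q the same way about L: D = L + 6.3·n = (15.8, 28.6), Q = L − 6.3·n = (25.5, 20.5). Then |GD| = |D − G| = 32.7.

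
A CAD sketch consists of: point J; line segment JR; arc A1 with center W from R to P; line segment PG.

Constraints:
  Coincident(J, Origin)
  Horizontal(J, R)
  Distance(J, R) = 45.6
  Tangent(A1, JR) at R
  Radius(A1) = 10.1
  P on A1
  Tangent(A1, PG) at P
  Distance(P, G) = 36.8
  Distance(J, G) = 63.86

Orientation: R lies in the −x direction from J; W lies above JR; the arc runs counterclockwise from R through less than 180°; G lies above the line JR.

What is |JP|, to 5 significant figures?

37.569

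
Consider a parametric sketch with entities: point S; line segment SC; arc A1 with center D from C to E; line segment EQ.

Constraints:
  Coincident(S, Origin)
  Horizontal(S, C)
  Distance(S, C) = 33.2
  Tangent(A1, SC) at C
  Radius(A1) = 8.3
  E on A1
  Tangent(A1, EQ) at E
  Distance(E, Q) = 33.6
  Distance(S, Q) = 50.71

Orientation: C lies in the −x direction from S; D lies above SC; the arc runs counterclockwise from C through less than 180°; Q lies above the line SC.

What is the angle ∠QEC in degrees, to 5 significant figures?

132.63°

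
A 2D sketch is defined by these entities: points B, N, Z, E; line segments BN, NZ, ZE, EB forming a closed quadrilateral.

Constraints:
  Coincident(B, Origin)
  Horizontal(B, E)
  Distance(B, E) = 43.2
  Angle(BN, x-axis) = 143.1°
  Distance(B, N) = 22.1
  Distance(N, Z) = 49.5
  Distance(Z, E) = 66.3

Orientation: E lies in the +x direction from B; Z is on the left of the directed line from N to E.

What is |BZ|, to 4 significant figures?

56.38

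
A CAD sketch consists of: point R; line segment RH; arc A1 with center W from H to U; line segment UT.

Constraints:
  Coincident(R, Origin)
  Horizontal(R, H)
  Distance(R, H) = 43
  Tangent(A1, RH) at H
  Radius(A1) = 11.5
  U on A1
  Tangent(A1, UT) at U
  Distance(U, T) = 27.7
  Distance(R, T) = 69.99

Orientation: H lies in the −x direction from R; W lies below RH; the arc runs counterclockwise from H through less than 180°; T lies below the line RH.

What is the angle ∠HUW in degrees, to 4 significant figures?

50.79°

R is at the origin; RH is horizontal with |RH| = 43.0 and H on the −x side, so H = (-43.00, 0.000). A1 meets RH tangentially, so WH is at right angles to RH, so W = H + (0, -11.5) = (-43.00, -11.50). Since WU ⟂ UT (tangency), |WT| = √(11.5² + 27.7²) = 29.99 regardless of where U sits on A1. So T lies on both circle(R, 69.99) and circle(W, 29.99); the below-RH intersection is T = (-59.82, -36.33). U is the foot of the tangent from T: U = (-54.27, -9.193).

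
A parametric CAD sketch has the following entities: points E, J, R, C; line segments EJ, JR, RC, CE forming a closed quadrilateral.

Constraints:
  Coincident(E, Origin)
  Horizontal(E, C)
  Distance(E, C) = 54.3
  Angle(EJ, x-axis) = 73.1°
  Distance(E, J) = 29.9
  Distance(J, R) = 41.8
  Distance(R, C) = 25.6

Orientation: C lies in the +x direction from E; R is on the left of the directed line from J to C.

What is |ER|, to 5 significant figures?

56.356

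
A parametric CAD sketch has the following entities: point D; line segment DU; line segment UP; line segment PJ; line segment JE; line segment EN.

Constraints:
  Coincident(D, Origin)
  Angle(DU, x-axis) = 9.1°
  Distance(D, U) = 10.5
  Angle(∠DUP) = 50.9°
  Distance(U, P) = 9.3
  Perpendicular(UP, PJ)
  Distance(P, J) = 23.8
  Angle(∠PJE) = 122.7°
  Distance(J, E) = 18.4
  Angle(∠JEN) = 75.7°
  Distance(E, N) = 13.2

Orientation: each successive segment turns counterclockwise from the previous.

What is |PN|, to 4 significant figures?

28.92

D is at the origin; DU runs at 9.1° with length 10.5, so U = (10.37, 1.661). ∠DUP = 50.9° gives UP at 138.2° from the x-axis; with |UP| = 9.3, P = (3.435, 7.859). UP ⟂ PJ, so PJ runs at -131.8°; with |PJ| = 23.8, J = (-12.43, -9.883). ∠PJE = 122.7° gives JE at -74.50° from the x-axis; with |JE| = 18.4, E = (-7.511, -27.61). ∠JEN = 75.7° gives EN at 29.80° from the x-axis; with |EN| = 13.2, N = (3.943, -21.05). Then |PN| = |N − P| = 28.92.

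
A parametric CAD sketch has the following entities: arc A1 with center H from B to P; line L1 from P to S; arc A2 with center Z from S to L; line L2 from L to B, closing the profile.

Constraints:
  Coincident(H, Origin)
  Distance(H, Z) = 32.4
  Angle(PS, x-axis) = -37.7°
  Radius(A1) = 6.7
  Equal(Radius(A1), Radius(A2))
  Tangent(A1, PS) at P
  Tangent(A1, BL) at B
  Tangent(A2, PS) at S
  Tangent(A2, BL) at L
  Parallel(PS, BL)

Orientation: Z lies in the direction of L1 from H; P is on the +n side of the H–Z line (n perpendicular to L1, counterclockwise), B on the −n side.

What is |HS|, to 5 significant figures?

33.085

The slot axis is L1's direction at -37.7°, so u = (cos -37.7°, sin -37.7°) = (0.79122, -0.61153) and n = (−sin -37.7°, cos -37.7°) = (0.61153, 0.79122). H is at the origin and Z lies 32.4 along u from H, so Z = 32.4·u = (25.636, -19.813). Tangency of A1 to both parallel lines with radius 6.7 puts P and B at H ± 6.7·n: P = (4.0972, 5.3012), B = (-4.0972, -5.3012). Equal radii place S and L the same way about Z: S = Z + 6.7·n = (29.733, -14.512), L = Z − 6.7·n = (21.538, -25.115). Then |HS| = |S − H| = 33.085.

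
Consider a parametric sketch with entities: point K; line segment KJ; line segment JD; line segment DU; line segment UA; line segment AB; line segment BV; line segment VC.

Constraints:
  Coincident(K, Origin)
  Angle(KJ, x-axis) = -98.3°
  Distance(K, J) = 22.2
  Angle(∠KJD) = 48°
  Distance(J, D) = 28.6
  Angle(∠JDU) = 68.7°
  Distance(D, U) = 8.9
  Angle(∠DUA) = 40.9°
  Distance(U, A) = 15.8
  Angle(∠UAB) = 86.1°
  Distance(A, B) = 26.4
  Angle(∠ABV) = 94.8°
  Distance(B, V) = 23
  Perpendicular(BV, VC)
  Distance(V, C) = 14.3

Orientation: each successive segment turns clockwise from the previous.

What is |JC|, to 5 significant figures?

42.138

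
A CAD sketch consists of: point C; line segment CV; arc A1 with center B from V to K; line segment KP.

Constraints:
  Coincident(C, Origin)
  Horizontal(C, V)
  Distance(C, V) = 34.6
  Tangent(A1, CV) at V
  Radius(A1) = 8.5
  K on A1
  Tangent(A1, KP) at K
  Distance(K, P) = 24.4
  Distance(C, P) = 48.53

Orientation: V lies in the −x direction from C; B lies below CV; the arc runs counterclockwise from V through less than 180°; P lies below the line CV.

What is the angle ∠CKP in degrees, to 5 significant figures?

85.090°

C is at the origin; C and V share the same y with |CV| = 34.6 and V on the −x side, so V = (-34.600, 0.0000). A1 meets CV tangentially, so BV is at right angles to CV, so B = V + (0, -8.5) = (-34.600, -8.5000). Since BK ⟂ KP (tangency), |BP| = √(8.5² + 24.4²) = 25.838 regardless of where K sits on A1. So P lies on both circle(C, 48.53) and circle(B, 25.838); the below-CV intersection is P = (-34.295, -34.336). K is the foot of the tangent from P: K = (-42.593, -11.391).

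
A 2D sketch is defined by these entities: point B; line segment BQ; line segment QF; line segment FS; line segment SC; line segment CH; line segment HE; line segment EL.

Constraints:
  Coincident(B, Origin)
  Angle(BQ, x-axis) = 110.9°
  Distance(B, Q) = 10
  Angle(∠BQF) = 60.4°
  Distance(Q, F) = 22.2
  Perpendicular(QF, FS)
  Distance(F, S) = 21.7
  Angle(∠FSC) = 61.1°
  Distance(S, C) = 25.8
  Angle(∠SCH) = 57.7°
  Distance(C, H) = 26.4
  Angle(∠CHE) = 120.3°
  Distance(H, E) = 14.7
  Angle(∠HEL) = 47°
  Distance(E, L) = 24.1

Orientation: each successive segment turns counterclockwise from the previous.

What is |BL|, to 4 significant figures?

7.551

∠CHE = 120.3° gives HE at -98.60° from the x-axis; with |HE| = 14.7, E = (-22.93, -20.53). ∠HEL = 47.0° gives EL at 34.40° from the x-axis; with |EL| = 24.1, L = (-3.040, -6.912). Then |BL| = |L − B| = 7.551.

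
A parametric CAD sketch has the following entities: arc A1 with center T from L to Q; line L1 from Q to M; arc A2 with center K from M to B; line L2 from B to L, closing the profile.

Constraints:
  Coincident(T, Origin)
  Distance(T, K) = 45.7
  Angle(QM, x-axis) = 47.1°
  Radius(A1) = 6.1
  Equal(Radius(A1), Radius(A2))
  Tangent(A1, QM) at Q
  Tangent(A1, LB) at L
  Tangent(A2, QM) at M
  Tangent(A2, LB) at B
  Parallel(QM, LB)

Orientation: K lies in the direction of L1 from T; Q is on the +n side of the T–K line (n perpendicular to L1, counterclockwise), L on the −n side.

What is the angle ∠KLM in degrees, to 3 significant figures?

7.34°

Tangency of A1 to both parallel lines with radius 6.1 puts Q and L at T ± 6.1·n: Q = (-4.47, 4.15), L = (4.47, -4.15). Equal radii place M and B the same way about K: M = K + 6.1·n = (26.6, 37.6), B = K − 6.1·n = (35.6, 29.3). Then cos ∠KLM = LK·LM / (|LK||LM|), giving 7.34°.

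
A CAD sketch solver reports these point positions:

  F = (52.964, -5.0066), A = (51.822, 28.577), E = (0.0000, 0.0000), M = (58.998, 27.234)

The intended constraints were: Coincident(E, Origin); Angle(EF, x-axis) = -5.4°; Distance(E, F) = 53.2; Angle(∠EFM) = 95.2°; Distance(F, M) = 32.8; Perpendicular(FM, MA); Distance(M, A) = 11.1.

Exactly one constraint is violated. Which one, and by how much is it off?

Distance(M, A) = 11.1 — off by 3.80.

E = (0.00, 0.00) ✓; EF at -5.400° ✓; |EF| = 53.20 ✓; ∠EFM = 95.20° ✓; |FM| = 32.80 ✓; ∠(FM, MA) = 90.00° ✓; |MA| = 7.301 ✗.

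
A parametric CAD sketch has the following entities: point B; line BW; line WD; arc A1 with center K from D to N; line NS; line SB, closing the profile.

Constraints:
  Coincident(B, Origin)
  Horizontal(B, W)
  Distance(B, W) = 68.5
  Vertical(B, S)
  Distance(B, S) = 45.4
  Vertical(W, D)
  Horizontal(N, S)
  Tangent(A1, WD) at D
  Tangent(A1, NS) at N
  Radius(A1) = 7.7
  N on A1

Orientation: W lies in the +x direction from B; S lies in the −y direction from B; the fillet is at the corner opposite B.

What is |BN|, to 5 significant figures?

75.880

B is at the origin; BW is horizontal with |BW| = 68.5 and W on the +x side, so W = (68.500, 0.0000). B and S share the same x with |BS| = 45.4 and S on the −y side, so S = (0.0000, -45.400). The virtual corner opposite B is at (68.500, -45.400). The tangent condition forces KD to be normal to WD and tangency of A1 to NS means the radius KN is perpendicular to NS, with radius 7.7, so the center K sits 7.7 in from both sides at K = (60.800, -37.700). That places the tangent points at D = (68.500, -37.700) on WD and N = (60.800, -45.400) on NS. Then |BN| = |N − B| = 75.880.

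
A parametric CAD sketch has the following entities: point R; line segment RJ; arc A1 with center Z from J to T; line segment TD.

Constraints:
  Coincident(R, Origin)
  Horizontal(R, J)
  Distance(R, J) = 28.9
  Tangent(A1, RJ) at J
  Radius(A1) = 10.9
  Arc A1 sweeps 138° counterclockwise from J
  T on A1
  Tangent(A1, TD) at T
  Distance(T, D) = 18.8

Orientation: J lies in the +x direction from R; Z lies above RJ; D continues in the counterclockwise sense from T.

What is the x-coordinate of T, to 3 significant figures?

36.2

R is at the origin; RJ is horizontal with |RJ| = 28.9 and J on the +x side, so J = (28.9, 0.00). Tangency of A1 to RJ means the radius ZJ is perpendicular to RJ, so Z = J + (0, 10.9) = (28.9, 10.9). On A1, J sits at bearing -90° from Z; a 138° counterclockwise sweep puts T at bearing 48°, so T = Z + 10.9·(cos 48°, sin 48°) = (36.2, 19.0). So T.x = 36.2.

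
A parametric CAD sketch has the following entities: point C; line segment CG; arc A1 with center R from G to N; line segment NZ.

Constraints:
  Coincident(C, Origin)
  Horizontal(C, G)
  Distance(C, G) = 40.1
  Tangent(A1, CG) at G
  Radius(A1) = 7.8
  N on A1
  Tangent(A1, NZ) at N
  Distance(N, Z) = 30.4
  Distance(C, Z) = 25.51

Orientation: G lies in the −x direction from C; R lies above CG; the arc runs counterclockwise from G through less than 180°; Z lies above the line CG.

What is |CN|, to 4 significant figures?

34.94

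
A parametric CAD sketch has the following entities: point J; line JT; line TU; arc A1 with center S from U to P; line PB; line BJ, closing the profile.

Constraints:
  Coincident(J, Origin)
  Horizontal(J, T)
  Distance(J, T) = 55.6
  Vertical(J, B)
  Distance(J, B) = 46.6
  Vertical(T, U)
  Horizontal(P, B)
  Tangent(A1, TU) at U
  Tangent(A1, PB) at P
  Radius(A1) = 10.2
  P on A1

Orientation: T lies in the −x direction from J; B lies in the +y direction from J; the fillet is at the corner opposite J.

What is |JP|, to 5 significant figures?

65.059

The virtual corner opposite J is at (-55.600, 46.600). Tangency of A1 to TU means the radius SU is perpendicular to TU and A1 meets PB tangentially, so SP is at right angles to PB, with radius 10.2, so the center S sits 10.2 in from both sides at S = (-45.400, 36.400). That places the tangent points at U = (-55.600, 36.400) on TU and P = (-45.400, 46.600) on PB. Then |JP| = |P − J| = 65.059.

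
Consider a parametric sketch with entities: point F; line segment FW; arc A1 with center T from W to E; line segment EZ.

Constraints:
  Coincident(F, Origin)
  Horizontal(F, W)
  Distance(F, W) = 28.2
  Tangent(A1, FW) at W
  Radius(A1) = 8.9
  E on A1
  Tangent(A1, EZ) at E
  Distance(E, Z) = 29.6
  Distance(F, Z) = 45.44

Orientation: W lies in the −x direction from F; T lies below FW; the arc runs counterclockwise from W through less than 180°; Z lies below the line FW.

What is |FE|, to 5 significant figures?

38.380

F is at the origin; F and W share the same y with |FW| = 28.2 and W on the −x side, so W = (-28.200, 0.0000). Tangency of A1 to FW means the radius TW is perpendicular to FW, so T = W + (0, -8.9) = (-28.200, -8.9000). Since TE ⟂ EZ (tangency), |TZ| = √(8.9² + 29.6²) = 30.909 regardless of where E sits on A1. So Z lies on both circle(F, 45.44) and circle(T, 30.909); the below-FW intersection is Z = (-22.763, -39.327). E is the foot of the tangent from Z: E = (-36.139, -12.922).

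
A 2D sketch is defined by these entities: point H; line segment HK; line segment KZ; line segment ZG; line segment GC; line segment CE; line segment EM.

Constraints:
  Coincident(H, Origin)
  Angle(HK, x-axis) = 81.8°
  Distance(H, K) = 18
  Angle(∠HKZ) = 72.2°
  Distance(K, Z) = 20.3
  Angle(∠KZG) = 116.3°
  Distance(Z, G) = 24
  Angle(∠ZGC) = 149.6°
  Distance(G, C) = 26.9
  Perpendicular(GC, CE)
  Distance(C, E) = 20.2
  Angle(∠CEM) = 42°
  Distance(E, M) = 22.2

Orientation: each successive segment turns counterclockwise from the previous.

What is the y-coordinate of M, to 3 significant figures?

-19.4

H is at the origin; HK runs at 81.8° with length 18.0, so K = (2.57, 17.8). ∠HKZ = 72.2° gives KZ at -170° from the x-axis; with |KZ| = 20.3, Z = (-17.4, 14.4). ∠KZG = 116.3° gives ZG at -107° from the x-axis; with |ZG| = 24.0, G = (-24.3, -8.56). ∠ZGC = 149.6° gives GC at -76.3° from the x-axis; with |GC| = 26.9, C = (-18.0, -34.7). GC ⟂ CE, so CE runs at 13.7°; with |CE| = 20.2, E = (1.65, -29.9). ∠CEM = 42.0° gives EM at 152° from the x-axis; with |EM| = 22.2, M = (-17.9, -19.4). So M.y = -19.4.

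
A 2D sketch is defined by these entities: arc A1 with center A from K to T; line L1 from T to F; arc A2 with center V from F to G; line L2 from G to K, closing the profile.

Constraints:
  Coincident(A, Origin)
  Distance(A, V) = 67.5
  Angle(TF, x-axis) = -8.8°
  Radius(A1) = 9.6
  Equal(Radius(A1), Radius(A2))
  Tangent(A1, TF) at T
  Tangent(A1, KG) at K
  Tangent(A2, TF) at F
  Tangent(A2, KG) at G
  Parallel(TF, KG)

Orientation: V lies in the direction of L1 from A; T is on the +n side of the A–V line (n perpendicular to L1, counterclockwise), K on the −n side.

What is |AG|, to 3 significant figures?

68.2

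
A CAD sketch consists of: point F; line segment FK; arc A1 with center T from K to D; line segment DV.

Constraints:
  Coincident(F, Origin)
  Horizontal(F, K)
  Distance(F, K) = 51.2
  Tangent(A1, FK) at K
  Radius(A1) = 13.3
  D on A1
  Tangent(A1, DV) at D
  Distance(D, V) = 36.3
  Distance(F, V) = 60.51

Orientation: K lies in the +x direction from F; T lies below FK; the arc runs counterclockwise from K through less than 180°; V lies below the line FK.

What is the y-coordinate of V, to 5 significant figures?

-48.769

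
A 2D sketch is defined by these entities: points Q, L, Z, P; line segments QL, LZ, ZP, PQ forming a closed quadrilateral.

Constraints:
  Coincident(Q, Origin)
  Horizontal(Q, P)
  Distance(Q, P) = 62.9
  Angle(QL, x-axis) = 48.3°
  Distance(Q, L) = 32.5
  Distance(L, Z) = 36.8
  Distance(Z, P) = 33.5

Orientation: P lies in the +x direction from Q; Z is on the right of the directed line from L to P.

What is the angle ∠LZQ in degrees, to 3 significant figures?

55.0°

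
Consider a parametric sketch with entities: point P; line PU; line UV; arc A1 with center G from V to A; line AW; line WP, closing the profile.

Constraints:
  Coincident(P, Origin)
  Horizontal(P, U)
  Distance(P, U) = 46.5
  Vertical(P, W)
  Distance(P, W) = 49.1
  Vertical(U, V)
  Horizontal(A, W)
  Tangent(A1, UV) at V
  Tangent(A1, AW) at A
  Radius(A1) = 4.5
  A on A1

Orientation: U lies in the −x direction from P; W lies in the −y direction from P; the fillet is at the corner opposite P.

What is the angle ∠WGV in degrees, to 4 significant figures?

173.9°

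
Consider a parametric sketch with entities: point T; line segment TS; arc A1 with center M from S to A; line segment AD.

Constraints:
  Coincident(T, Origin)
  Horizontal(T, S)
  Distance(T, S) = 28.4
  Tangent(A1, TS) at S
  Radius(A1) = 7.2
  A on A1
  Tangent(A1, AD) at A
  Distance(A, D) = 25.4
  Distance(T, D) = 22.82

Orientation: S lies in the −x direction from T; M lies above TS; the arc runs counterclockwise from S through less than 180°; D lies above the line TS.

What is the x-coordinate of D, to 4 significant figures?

-6.461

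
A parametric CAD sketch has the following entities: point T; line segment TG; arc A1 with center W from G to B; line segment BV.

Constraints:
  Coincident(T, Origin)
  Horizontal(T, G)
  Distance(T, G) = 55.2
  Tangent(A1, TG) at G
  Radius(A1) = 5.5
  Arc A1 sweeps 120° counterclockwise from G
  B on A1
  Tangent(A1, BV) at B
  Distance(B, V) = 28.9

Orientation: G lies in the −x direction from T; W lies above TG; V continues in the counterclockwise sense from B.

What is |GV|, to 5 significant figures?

34.659

T is at the origin; T and G share the same y with |TG| = 55.2 and G on the −x side, so G = (-55.200, 0.0000). The tangent condition forces WG to be normal to TG, so W = G + (0, 5.5) = (-55.200, 5.5000). On A1, G sits at bearing -90° from W; a 120° counterclockwise sweep puts B at bearing 30°, so B = W + 5.5·(cos 30°, sin 30°) = (-50.437, 8.2500). The tangent condition forces WB to be normal to BV, so BV runs along (−sin 30°, cos 30°); with |BV| = 28.9, V = (-64.887, 33.278). Then |GV| = |V − G| = 34.659.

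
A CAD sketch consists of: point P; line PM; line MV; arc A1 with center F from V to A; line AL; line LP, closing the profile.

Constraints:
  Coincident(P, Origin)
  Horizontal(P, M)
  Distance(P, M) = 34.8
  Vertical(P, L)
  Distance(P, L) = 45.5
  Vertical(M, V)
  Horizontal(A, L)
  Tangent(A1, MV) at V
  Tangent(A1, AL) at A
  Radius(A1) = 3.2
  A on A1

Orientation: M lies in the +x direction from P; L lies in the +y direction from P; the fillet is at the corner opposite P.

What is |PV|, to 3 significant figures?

54.8

P is at the origin; P and M share the same y with |PM| = 34.8 and M on the +x side, so M = (34.8, 0.00). PL is vertical with |PL| = 45.5 and L on the +y side, so L = (0.00, 45.5). The virtual corner opposite P is at (34.8, 45.5). Tangency of A1 to MV means the radius FV is perpendicular to MV and tangency of A1 to AL means the radius FA is perpendicular to AL, with radius 3.2, so the center F sits 3.2 in from both sides at F = (31.6, 42.3). That places the tangent points at V = (34.8, 42.3) on MV and A = (31.6, 45.5) on AL. Then |PV| = |V − P| = 54.8.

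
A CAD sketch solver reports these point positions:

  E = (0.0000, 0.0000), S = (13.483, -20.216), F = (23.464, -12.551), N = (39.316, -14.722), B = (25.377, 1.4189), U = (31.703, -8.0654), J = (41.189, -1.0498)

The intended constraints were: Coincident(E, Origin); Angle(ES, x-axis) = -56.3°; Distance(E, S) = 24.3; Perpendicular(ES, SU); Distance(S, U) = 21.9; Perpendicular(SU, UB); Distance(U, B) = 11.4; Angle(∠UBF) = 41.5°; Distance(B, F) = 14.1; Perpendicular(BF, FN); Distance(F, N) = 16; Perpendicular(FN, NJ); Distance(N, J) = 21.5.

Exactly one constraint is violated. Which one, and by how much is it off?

Distance(N, J) = 21.5 — off by 7.70.

E = (0.00, 0.00) ✓; ES at -56.30° ✓; |ES| = 24.30 ✓; ∠(ES, SU) = 90.00° ✓; |SU| = 21.90 ✓; ∠(SU, UB) = 90.00° ✓; |UB| = 11.40 ✓; ∠UBF = 41.50° ✓; |BF| = 14.10 ✓; ∠(BF, FN) = 90.00° ✓; |FN| = 16.00 ✓; ∠(FN, NJ) = 90.00° ✓; |NJ| = 13.80 ✗.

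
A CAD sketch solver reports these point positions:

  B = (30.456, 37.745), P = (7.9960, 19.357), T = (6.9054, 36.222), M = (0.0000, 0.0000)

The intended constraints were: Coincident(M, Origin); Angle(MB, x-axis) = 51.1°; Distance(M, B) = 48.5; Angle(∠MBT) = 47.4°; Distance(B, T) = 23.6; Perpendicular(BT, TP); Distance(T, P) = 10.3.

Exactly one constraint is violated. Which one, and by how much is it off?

Distance(T, P) = 10.3 — off by 6.60.

M = (0.00, 0.00) ✓; MB at 51.10° ✓; |MB| = 48.50 ✓; ∠MBT = 47.40° ✓; |BT| = 23.60 ✓; ∠(BT, TP) = 90.00° ✓; |TP| = 16.90 ✗.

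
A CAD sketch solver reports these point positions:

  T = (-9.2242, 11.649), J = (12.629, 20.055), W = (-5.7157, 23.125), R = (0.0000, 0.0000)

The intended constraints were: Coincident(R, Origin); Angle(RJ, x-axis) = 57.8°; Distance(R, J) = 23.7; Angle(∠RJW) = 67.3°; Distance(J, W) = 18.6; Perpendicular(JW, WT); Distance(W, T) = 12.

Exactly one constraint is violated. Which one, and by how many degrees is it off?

Perpendicular(JW, WT) — off by 7.50°.

R = (0.00, 0.00) ✓; RJ at 57.80° ✓; |RJ| = 23.70 ✓; ∠RJW = 67.30° ✓; |JW| = 18.60 ✓; ∠(JW, WT) = 82.50° ✗; |WT| = 12.00 ✓.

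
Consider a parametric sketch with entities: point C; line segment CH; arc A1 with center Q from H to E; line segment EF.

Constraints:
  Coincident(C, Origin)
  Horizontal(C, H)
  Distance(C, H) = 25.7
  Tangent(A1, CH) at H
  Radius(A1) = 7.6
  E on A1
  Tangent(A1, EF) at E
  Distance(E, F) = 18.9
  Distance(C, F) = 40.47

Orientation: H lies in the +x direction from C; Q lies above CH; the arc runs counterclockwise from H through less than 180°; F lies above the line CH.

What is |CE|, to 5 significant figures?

34.372

C is at the origin; CH is horizontal with |CH| = 25.7 and H on the +x side, so H = (25.700, 0.0000). Tangency of A1 to CH means the radius QH is perpendicular to CH, so Q = H + (0, 7.6) = (25.700, 7.6000). Since QE ⟂ EF (tangency), |QF| = √(7.6² + 18.9²) = 20.371 regardless of where E sits on A1. So F lies on both circle(C, 40.47) and circle(Q, 20.371); the above-CH intersection is F = (29.605, 27.593). E is the foot of the tangent from F: E = (33.164, 9.0312).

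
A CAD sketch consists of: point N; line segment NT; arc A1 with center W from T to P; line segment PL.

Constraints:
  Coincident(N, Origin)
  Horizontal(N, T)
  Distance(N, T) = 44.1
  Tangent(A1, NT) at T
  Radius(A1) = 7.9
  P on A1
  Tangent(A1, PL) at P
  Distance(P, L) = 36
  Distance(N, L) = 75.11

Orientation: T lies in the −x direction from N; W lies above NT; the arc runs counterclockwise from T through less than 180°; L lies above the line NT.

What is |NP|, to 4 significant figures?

40.90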